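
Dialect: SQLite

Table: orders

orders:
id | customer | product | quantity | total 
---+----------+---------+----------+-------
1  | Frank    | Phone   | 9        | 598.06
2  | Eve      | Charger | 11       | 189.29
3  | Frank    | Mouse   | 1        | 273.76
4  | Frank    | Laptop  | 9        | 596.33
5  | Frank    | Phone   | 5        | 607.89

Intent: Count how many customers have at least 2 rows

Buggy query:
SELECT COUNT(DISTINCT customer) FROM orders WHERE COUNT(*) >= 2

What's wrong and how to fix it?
Bug: COUNT(*) cannot appear in WHERE; the per-group count doesn't exist yet

Fix: Group first with HAVING COUNT(*) >= 2, then COUNT the resulting groups

Corrected query:
SELECT COUNT(*) FROM (SELECT customer FROM orders GROUP BY customer HAVING COUNT(*) >= 2)

Result:
COUNT(*)
--------
1       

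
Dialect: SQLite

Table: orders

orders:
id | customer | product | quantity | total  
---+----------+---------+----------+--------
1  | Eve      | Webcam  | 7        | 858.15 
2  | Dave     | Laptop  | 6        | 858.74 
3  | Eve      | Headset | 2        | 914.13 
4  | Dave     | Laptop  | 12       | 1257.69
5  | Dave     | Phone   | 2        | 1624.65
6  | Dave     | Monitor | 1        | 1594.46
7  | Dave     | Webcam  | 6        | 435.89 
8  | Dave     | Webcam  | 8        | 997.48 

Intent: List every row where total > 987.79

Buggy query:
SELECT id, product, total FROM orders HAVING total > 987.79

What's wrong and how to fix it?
Bug: HAVING filters the output of aggregation, but this query has no GROUP BY and no aggregate functions, so SQLite rejects it (HAVING clause on a non-aggregate query); the condition here is per row

Fix: Replace HAVING with WHERE since the condition applies to individual rows

Corrected query:
SELECT id, product, total FROM orders WHERE total > 987.79

Result:
id | product | total  
---+---------+--------
4  | Laptop  | 1257.69
5  | Phone   | 1624.65
6  | Monitor | 1594.46
8  | Webcam  | 997.48 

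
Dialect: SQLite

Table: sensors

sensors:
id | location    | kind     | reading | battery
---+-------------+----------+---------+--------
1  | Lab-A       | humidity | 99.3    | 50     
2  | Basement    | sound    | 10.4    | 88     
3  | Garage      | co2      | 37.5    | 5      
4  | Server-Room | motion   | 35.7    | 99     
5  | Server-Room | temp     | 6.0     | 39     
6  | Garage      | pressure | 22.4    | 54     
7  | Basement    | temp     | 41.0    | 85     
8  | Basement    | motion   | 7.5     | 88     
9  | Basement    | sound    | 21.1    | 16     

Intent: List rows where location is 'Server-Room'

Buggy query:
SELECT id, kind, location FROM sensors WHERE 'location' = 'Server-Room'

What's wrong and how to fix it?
Bug: 'location' in single quotes is a string literal, not the column; the comparison is literal-vs-literal and never true

Fix: Reference the column as location without single quotes

Corrected query:
SELECT id, kind, location FROM sensors WHERE location = 'Server-Room'

Result:
id | kind   | location   
---+--------+------------
4  | motion | Server-Room
5  | temp   | Server-Room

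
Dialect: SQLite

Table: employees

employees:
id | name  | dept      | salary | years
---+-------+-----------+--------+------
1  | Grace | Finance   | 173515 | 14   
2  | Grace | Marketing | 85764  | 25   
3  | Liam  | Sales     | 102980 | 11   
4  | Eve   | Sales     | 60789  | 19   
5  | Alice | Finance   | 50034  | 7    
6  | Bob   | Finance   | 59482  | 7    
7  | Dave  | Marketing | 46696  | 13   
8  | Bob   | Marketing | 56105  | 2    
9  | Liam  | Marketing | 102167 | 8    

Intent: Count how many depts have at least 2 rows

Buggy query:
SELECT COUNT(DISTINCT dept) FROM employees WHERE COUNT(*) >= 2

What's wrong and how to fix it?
Bug: COUNT(*) cannot appear in WHERE; the per-group count doesn't exist yet

Fix: Use a subquery that GROUPs and filters with HAVING, then count its rows

Corrected query:
SELECT COUNT(*) FROM (SELECT dept FROM employees GROUP BY dept HAVING COUNT(*) >= 2)

Result:
COUNT(*)
--------
3       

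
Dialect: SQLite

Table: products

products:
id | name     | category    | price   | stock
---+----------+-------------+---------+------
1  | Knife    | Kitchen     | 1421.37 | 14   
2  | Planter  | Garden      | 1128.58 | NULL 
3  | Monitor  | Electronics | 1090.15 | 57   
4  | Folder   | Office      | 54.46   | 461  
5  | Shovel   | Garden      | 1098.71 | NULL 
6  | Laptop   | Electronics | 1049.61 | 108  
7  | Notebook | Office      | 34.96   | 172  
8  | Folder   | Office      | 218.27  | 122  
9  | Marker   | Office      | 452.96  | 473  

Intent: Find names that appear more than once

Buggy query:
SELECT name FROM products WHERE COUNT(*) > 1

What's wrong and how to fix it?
Bug: COUNT(*) is an aggregate and cannot be used in WHERE

Fix: GROUP BY name, then filter groups with HAVING COUNT(*) > 1

Corrected query:
SELECT name FROM products GROUP BY name HAVING COUNT(*) > 1

Result:
name  
------
Folder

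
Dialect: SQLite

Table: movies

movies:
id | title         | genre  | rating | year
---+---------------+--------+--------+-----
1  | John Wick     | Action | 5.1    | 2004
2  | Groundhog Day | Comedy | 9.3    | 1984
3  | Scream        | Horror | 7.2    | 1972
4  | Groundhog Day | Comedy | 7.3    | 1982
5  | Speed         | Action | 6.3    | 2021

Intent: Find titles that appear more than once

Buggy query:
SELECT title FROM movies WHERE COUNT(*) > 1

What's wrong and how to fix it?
Bug: COUNT(*) is an aggregate and cannot be used in WHERE

Fix: GROUP BY title, then filter groups with HAVING COUNT(*) > 1

Corrected query:
SELECT title FROM movies GROUP BY title HAVING COUNT(*) > 1

Result:
title        
-------------
Groundhog Day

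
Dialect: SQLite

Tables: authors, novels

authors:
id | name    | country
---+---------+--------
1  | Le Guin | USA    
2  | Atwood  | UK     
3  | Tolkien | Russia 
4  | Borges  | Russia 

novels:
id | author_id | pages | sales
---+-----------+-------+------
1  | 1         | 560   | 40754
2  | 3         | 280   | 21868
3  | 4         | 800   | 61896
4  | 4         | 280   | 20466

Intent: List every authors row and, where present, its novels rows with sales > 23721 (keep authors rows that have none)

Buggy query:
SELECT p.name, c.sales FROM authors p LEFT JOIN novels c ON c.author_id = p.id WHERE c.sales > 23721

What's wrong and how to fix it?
Bug: A WHERE condition on the right-hand table after LEFT JOIN drops unmatched parents

Fix: Put 'c.sales > 23721' in the JOIN's ON clause instead of WHERE

Corrected query:
SELECT p.name, c.sales FROM authors p LEFT JOIN novels c ON c.author_id = p.id AND c.sales > 23721

Result:
name    | sales
--------+------
Le Guin | 40754
Atwood  | NULL 
Tolkien | NULL 
Borges  | 61896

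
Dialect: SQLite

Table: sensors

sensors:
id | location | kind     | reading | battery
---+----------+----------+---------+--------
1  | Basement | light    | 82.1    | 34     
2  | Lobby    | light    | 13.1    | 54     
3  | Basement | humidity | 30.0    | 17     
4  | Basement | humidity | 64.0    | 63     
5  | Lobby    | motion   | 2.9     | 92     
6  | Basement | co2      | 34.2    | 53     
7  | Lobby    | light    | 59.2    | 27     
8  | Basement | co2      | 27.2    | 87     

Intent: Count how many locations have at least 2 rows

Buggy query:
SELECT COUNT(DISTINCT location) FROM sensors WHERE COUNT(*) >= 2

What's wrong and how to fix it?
Bug: WHERE filters individual rows, not groups, so a group-level COUNT is invalid there

Fix: Group first with HAVING COUNT(*) >= 2, then COUNT the resulting groups

Corrected query:
SELECT COUNT(*) FROM (SELECT location FROM sensors GROUP BY location HAVING COUNT(*) >= 2)

Result:
COUNT(*)
--------
2       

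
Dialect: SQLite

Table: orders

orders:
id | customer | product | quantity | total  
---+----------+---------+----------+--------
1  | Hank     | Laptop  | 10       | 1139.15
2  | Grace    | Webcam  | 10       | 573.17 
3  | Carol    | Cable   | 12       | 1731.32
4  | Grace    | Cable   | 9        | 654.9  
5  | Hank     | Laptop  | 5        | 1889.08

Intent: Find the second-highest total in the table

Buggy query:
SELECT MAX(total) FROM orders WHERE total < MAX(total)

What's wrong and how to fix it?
Bug: MAX(total) on the right of the comparison is an aggregate-in-WHERE error

Fix: Put the inner MAX in a scalar subquery

Corrected query:
SELECT MAX(total) FROM orders WHERE total < (SELECT MAX(total) FROM orders)

Result:
MAX(total)
----------
1731.32   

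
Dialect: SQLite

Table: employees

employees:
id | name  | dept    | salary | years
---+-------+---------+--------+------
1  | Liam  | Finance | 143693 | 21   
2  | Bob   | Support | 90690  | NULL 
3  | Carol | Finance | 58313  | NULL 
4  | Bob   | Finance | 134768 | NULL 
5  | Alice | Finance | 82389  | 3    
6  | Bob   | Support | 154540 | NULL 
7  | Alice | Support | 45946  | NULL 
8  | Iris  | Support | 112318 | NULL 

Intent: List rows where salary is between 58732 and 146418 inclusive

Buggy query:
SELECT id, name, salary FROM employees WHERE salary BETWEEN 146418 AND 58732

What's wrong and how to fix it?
Bug: The bounds are reversed; BETWEEN a AND b requires a <= b to match anything

Fix: Swap the bounds so the smaller value comes first

Corrected query:
SELECT id, name, salary FROM employees WHERE salary BETWEEN 58732 AND 146418

Result:
id | name  | salary
---+-------+-------
1  | Liam  | 143693
2  | Bob   | 90690 
4  | Bob   | 134768
5  | Alice | 82389 
8  | Iris  | 112318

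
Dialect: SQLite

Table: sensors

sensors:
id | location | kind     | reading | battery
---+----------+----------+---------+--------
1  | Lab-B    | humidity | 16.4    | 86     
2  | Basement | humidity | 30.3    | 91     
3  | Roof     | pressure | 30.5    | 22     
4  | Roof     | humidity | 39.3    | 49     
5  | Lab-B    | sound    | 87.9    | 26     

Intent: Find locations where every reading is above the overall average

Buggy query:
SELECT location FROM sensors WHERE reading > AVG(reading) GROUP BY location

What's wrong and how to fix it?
Bug: AVG() is an aggregate; it can't sit directly in WHERE

Fix: Use a subquery for AVG and a HAVING MIN(...) filter so the condition holds for every row in the group

Corrected query:
SELECT location FROM sensors GROUP BY location HAVING MIN(reading) > (SELECT AVG(reading) FROM sensors)

Result:
(no rows)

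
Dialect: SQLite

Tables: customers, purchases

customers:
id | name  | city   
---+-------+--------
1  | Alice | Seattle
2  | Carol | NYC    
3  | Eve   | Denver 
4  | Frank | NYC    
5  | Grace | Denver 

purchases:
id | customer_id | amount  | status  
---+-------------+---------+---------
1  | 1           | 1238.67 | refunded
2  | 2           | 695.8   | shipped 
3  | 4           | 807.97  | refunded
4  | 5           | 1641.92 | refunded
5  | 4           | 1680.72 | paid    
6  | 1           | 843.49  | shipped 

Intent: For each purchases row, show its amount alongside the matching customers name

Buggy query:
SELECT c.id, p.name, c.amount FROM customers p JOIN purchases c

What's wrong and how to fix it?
Bug: Missing join condition: each purchases row is matched to all customers rows instead of just its own

Fix: Add ON c.customer_id = p.id to the JOIN

Corrected query:
SELECT c.id, p.name, c.amount FROM customers p JOIN purchases c ON c.customer_id = p.id

Result:
id | name  | amount 
---+-------+--------
1  | Alice | 1238.67
2  | Carol | 695.8  
3  | Frank | 807.97 
4  | Grace | 1641.92
5  | Frank | 1680.72
6  | Alice | 843.49 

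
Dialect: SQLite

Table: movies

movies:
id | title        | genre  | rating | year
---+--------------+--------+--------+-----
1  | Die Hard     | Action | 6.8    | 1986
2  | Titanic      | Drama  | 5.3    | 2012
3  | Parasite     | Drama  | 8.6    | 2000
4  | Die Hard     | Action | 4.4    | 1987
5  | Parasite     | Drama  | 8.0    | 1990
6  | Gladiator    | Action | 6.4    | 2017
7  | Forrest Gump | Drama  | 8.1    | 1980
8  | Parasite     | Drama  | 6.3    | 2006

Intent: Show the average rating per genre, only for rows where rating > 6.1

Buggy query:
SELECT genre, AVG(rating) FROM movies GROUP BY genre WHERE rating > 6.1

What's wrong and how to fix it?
Bug: WHERE cannot follow GROUP BY

Fix: Move the WHERE clause before GROUP BY

Corrected query:
SELECT genre, AVG(rating) FROM movies WHERE rating > 6.1 GROUP BY genre

Result:
genre  | AVG(rating)
-------+------------
Action | 6.6        
Drama  | 7.75       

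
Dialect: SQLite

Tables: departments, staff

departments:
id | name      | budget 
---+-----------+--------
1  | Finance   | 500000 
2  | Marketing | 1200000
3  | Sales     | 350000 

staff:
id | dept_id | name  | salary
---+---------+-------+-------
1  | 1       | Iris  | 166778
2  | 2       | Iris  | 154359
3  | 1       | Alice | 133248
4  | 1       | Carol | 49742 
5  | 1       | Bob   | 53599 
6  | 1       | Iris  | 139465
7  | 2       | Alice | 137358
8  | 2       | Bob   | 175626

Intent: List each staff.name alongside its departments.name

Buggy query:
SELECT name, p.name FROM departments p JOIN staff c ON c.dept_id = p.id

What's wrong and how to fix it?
Bug: Both tables have a 'name' column; the unqualified reference is ambiguous

Fix: Qualify the column with its table alias (c.name)

Corrected query:
SELECT c.name, p.name FROM departments p JOIN staff c ON c.dept_id = p.id

Result:
name  | name     
------+----------
Iris  | Finance  
Iris  | Marketing
Alice | Finance  
Carol | Finance  
Bob   | Finance  
Iris  | Finance  
Alice | Marketing
Bob   | Marketing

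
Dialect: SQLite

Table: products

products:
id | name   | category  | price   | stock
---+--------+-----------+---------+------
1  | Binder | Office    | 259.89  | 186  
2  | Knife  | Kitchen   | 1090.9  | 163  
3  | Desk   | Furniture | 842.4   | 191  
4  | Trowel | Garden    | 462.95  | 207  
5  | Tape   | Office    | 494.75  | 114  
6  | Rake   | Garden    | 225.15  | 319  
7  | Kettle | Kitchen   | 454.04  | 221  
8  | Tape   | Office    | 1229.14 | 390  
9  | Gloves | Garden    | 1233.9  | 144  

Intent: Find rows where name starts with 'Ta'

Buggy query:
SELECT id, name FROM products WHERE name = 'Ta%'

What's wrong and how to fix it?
Bug: Wildcards only work with LIKE; '=' treats '%' as a literal character

Fix: Use LIKE for wildcard pattern matching

Corrected query:
SELECT id, name FROM products WHERE name LIKE 'Ta%'

Result:
id | name
---+-----
5  | Tape
8  | Tape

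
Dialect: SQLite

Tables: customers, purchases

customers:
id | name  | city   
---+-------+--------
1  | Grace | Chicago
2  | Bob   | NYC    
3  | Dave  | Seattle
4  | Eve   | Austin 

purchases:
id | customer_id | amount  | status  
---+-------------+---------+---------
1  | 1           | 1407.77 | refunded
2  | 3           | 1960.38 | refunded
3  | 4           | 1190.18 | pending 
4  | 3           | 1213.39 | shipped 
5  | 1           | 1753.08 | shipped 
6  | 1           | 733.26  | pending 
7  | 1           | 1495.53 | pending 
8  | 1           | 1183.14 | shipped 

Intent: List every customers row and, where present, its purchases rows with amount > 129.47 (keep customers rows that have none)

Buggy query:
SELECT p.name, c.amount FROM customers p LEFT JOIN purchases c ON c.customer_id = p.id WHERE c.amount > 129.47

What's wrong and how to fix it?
Bug: Filtering c.amount in WHERE discards the NULL rows produced by LEFT JOIN, turning it into an inner join

Fix: Put 'c.amount > 129.47' in the JOIN's ON clause instead of WHERE

Corrected query:
SELECT p.name, c.amount FROM customers p LEFT JOIN purchases c ON c.customer_id = p.id AND c.amount > 129.47

Result:
name  | amount 
------+--------
Grace | 733.26 
Grace | 1183.14
Grace | 1407.77
Grace | 1495.53
Grace | 1753.08
Bob   | NULL   
Dave  | 1213.39
Dave  | 1960.38
Eve   | 1190.18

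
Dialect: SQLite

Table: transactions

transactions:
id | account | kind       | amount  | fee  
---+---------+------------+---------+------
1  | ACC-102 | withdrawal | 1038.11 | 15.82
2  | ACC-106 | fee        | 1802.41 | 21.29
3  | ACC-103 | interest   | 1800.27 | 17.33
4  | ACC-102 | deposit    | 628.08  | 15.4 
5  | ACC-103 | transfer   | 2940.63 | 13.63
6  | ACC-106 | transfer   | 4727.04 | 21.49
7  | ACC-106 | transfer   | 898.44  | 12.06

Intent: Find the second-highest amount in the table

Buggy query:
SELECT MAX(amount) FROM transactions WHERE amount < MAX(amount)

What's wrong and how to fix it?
Bug: MAX(amount) on the right of the comparison is an aggregate-in-WHERE error

Fix: Put the inner MAX in a scalar subquery

Corrected query:
SELECT MAX(amount) FROM transactions WHERE amount < (SELECT MAX(amount) FROM transactions)

Result:
MAX(amount)
-----------
2940.63    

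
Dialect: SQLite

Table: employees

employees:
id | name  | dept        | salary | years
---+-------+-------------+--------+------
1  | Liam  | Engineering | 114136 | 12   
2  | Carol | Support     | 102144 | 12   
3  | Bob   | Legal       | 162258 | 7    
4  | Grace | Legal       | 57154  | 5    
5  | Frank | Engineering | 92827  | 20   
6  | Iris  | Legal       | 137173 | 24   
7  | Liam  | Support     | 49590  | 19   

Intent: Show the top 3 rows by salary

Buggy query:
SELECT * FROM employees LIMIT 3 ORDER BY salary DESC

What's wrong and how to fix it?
Bug: ORDER BY cannot follow LIMIT; LIMIT is the final clause

Fix: Sort with ORDER BY, then apply LIMIT

Corrected query:
SELECT * FROM employees ORDER BY salary DESC LIMIT 3

Result:
id | name | dept        | salary | years
---+------+-------------+--------+------
3  | Bob  | Legal       | 162258 | 7    
6  | Iris | Legal       | 137173 | 24   
1  | Liam | Engineering | 114136 | 12   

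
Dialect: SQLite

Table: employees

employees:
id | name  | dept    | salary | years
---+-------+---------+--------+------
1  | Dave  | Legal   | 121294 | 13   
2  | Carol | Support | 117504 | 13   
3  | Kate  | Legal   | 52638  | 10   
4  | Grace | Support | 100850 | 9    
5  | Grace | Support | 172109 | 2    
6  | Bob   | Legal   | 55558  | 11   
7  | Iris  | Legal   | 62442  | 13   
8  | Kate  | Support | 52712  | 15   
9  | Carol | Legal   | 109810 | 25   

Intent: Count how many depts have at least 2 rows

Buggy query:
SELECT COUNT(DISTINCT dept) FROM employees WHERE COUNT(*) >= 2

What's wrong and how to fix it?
Bug: WHERE filters individual rows, not groups, so a group-level COUNT is invalid there

Fix: Group first with HAVING COUNT(*) >= 2, then COUNT the resulting groups

Corrected query:
SELECT COUNT(*) FROM (SELECT dept FROM employees GROUP BY dept HAVING COUNT(*) >= 2)

Result:
COUNT(*)
--------
2       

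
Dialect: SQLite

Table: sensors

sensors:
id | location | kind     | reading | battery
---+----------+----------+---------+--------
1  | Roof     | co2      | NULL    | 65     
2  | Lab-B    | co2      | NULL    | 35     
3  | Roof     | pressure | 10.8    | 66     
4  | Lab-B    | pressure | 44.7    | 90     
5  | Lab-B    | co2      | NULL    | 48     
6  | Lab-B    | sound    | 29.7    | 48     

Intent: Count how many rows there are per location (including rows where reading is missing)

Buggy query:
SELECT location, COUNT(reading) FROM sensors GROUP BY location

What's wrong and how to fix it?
Bug: COUNT(column) counts non-NULL values only; rows with NULL reading aren't counted

Fix: Use COUNT(*) to count all rows regardless of NULL

Corrected query:
SELECT location, COUNT(*) FROM sensors GROUP BY location

Result:
location | COUNT(*)
---------+---------
Lab-B    | 4       
Roof     | 2       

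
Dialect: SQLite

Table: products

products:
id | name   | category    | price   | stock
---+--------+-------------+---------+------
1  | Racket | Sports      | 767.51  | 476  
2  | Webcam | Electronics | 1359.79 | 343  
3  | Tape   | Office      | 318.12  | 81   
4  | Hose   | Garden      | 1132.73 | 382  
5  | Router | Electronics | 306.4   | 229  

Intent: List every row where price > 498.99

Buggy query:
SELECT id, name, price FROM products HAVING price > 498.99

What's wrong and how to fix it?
Bug: This is a non-aggregate query (no GROUP BY, no aggregates), so in SQLite the HAVING clause is invalid here; a row-level condition belongs in WHERE

Fix: Replace HAVING with WHERE since the condition applies to individual rows

Corrected query:
SELECT id, name, price FROM products WHERE price > 498.99

Result:
id | name   | price  
---+--------+--------
1  | Racket | 767.51 
2  | Webcam | 1359.79
4  | Hose   | 1132.73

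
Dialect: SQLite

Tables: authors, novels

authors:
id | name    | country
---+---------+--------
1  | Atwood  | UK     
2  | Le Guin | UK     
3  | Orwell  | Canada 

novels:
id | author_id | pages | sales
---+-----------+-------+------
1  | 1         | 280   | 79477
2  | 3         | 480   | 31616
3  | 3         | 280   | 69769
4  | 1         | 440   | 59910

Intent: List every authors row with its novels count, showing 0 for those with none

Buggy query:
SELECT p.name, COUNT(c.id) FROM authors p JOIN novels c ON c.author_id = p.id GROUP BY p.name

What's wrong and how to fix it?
Bug: INNER JOIN drops authors rows that have no matching novels rows

Fix: Switch to LEFT JOIN to retain unmatched parent rows

Corrected query:
SELECT p.name, COUNT(c.id) FROM authors p LEFT JOIN novels c ON c.author_id = p.id GROUP BY p.name

Result:
name    | COUNT(c.id)
--------+------------
Atwood  | 2          
Le Guin | 0          
Orwell  | 2          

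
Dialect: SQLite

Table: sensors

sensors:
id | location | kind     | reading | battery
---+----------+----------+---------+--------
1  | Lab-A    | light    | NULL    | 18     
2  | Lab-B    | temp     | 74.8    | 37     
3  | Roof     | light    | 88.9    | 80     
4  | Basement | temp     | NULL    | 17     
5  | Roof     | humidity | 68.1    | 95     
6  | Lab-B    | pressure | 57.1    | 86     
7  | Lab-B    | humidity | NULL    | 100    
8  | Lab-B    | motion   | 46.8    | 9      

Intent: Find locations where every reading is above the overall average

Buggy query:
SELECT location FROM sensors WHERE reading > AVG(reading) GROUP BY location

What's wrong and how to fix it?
Bug: WHERE evaluates per row before aggregation, so AVG() is unavailable

Fix: Compute the overall average in a scalar subquery and compare each group's MIN against it in HAVING

Corrected query:
SELECT location FROM sensors GROUP BY location HAVING MIN(reading) > (SELECT AVG(reading) FROM sensors)

Result:
location
--------
Roof    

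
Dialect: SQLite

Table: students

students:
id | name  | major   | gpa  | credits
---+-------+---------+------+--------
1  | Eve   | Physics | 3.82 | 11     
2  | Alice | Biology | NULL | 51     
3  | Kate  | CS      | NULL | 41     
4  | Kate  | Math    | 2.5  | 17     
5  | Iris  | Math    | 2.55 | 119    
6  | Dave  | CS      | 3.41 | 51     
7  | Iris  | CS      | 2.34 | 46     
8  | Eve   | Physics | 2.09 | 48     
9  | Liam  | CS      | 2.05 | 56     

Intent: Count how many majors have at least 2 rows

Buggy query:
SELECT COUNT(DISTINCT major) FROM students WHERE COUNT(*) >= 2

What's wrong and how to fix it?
Bug: COUNT(*) cannot appear in WHERE; the per-group count doesn't exist yet

Fix: Use a subquery that GROUPs and filters with HAVING, then count its rows

Corrected query:
SELECT COUNT(*) FROM (SELECT major FROM students GROUP BY major HAVING COUNT(*) >= 2)

Result:
COUNT(*)
--------
3       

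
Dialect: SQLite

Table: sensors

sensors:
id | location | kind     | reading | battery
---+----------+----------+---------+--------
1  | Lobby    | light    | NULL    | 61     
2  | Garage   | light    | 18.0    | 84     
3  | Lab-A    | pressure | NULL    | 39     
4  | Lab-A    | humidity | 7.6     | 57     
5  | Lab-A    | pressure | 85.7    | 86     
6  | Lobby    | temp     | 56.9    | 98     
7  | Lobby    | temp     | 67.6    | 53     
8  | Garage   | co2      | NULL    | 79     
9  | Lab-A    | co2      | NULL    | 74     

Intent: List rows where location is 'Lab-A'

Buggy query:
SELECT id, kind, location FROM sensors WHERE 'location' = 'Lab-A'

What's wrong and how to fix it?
Bug: Single quotes denote string literals in SQL; the column name is being compared as a constant string

Fix: Remove the quotes around the column name (or use double quotes for an identifier)

Corrected query:
SELECT id, kind, location FROM sensors WHERE location = 'Lab-A'

Result:
id | kind     | location
---+----------+---------
3  | pressure | Lab-A   
4  | humidity | Lab-A   
5  | pressure | Lab-A   
9  | co2      | Lab-A   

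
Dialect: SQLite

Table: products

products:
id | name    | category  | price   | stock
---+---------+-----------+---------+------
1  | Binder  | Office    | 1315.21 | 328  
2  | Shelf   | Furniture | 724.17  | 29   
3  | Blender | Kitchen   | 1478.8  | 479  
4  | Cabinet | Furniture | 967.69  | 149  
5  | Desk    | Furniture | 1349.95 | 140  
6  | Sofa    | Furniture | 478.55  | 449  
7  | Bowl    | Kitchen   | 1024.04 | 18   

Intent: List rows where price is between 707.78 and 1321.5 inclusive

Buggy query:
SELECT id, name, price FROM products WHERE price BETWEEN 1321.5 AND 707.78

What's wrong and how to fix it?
Bug: The bounds are reversed; BETWEEN a AND b requires a <= b to match anything

Fix: Write BETWEEN 707.78 AND 1321.5

Corrected query:
SELECT id, name, price FROM products WHERE price BETWEEN 707.78 AND 1321.5

Result:
id | name    | price  
---+---------+--------
1  | Binder  | 1315.21
2  | Shelf   | 724.17 
4  | Cabinet | 967.69 
7  | Bowl    | 1024.04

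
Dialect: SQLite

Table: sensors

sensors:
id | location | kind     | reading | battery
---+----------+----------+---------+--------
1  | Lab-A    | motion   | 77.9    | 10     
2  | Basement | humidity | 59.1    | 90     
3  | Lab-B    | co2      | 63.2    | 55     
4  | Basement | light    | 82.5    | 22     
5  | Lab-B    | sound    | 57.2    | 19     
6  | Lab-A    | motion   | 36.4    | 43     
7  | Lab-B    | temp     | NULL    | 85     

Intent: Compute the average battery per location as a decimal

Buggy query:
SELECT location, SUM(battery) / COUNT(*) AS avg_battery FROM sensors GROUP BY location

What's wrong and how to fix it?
Bug: Both operands are integers, so '/' performs integer division and truncates

Fix: Cast one side to REAL so the division keeps the fractional part

Corrected query:
SELECT location, SUM(battery) * 1.0 / COUNT(*) AS avg_battery FROM sensors GROUP BY location

Result:
location | avg_battery
---------+------------
Basement | 56         
Lab-A    | 26.5       
Lab-B    | 53         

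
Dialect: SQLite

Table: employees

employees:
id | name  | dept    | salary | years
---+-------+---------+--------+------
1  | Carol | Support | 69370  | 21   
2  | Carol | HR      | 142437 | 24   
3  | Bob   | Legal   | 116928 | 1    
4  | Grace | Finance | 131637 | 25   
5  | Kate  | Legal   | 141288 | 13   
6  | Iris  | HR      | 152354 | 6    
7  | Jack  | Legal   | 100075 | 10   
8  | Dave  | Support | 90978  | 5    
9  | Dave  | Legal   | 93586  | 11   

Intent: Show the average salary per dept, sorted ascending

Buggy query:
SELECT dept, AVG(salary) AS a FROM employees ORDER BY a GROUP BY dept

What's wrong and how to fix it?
Bug: GROUP BY must precede ORDER BY

Fix: Move ORDER BY to the end, after GROUP BY

Corrected query:
SELECT dept, AVG(salary) AS a FROM employees GROUP BY dept ORDER BY a

Result:
dept    | a        
--------+----------
Support | 80174    
Legal   | 112969.25
Finance | 131637   
HR      | 147395.5 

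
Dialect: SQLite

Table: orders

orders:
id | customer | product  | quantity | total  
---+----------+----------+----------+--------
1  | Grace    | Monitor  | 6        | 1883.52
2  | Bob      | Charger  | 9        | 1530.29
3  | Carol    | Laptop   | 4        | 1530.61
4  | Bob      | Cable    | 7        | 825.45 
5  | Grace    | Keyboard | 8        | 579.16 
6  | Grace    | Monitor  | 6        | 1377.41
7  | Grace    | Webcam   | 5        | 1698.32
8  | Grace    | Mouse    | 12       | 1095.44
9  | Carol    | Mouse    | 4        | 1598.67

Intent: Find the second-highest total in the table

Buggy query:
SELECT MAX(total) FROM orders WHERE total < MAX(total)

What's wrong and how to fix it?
Bug: MAX(total) on the right of the comparison is an aggregate-in-WHERE error

Fix: Compute the overall MAX in a subquery, then take MAX of rows below it

Corrected query:
SELECT MAX(total) FROM orders WHERE total < (SELECT MAX(total) FROM orders)

Result:
MAX(total)
----------
1698.32   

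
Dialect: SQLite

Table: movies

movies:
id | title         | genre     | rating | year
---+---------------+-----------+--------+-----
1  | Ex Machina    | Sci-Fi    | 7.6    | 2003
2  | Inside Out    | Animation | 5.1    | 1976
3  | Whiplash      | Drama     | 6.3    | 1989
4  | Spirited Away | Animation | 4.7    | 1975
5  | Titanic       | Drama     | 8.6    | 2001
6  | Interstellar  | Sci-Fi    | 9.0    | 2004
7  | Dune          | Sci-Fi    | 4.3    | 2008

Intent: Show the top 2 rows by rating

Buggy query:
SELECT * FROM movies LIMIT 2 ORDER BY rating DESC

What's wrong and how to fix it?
Bug: LIMIT must come after ORDER BY

Fix: Sort with ORDER BY, then apply LIMIT

Corrected query:
SELECT * FROM movies ORDER BY rating DESC LIMIT 2

Result:
id | title        | genre  | rating | year
---+--------------+--------+--------+-----
6  | Interstellar | Sci-Fi | 9      | 2004
5  | Titanic      | Drama  | 8.6    | 2001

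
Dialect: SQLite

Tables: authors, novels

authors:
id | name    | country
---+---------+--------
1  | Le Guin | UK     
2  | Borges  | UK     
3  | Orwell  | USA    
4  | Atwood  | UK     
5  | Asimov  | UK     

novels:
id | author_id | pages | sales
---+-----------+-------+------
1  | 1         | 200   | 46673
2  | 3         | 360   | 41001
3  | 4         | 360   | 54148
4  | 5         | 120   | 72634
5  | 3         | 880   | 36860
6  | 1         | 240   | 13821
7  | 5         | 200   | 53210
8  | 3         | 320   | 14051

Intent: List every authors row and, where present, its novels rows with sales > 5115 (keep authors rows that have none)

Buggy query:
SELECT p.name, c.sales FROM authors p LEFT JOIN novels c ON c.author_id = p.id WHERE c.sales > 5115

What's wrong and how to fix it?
Bug: A WHERE condition on the right-hand table after LEFT JOIN drops unmatched parents

Fix: Move the right-table condition into the ON clause so unmatched parents are kept

Corrected query:
SELECT p.name, c.sales FROM authors p LEFT JOIN novels c ON c.author_id = p.id AND c.sales > 5115

Result:
name    | sales
--------+------
Le Guin | 13821
Le Guin | 46673
Borges  | NULL 
Orwell  | 14051
Orwell  | 36860
Orwell  | 41001
Atwood  | 54148
Asimov  | 53210
Asimov  | 72634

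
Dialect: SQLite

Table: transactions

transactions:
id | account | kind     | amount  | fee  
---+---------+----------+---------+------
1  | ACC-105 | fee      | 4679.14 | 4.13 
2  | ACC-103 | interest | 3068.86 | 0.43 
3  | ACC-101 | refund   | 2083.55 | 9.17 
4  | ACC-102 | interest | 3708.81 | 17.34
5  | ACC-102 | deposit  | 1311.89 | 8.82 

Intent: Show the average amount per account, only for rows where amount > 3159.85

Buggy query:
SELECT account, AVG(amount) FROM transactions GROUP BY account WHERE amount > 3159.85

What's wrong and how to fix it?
Bug: WHERE cannot follow GROUP BY

Fix: Move the WHERE clause before GROUP BY

Corrected query:
SELECT account, AVG(amount) FROM transactions WHERE amount > 3159.85 GROUP BY account

Result:
account | AVG(amount)
--------+------------
ACC-102 | 3708.81    
ACC-105 | 4679.14    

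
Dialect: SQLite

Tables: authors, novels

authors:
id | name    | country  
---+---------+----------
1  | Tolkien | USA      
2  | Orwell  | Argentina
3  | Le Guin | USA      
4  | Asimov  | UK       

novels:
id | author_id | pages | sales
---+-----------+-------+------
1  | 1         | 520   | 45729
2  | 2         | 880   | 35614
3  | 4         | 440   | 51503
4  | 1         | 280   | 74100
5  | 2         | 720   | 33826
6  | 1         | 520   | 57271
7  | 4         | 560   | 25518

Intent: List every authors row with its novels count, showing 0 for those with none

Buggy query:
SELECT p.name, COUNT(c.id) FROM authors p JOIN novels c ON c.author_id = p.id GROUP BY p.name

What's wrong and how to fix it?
Bug: An inner join excludes parents with zero children

Fix: Use LEFT JOIN so parents without children still appear (COUNT(c.id) gives 0)

Corrected query:
SELECT p.name, COUNT(c.id) FROM authors p LEFT JOIN novels c ON c.author_id = p.id GROUP BY p.name

Result:
name    | COUNT(c.id)
--------+------------
Asimov  | 2          
Le Guin | 0          
Orwell  | 2          
Tolkien | 3          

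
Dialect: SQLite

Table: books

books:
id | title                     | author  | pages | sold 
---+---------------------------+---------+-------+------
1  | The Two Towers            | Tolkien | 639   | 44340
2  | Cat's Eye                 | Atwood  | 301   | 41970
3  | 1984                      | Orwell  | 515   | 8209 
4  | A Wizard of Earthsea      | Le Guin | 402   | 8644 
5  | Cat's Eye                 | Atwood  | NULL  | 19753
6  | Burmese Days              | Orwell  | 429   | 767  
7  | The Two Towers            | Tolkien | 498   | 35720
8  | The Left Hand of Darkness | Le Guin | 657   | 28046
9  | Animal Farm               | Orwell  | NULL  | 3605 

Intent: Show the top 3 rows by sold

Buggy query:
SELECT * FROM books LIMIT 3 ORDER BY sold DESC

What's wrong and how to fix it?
Bug: LIMIT must come after ORDER BY

Fix: Sort with ORDER BY, then apply LIMIT

Corrected query:
SELECT * FROM books ORDER BY sold DESC LIMIT 3

Result:
id | title          | author  | pages | sold 
---+----------------+---------+-------+------
1  | The Two Towers | Tolkien | 639   | 44340
2  | Cat's Eye      | Atwood  | 301   | 41970
7  | The Two Towers | Tolkien | 498   | 35720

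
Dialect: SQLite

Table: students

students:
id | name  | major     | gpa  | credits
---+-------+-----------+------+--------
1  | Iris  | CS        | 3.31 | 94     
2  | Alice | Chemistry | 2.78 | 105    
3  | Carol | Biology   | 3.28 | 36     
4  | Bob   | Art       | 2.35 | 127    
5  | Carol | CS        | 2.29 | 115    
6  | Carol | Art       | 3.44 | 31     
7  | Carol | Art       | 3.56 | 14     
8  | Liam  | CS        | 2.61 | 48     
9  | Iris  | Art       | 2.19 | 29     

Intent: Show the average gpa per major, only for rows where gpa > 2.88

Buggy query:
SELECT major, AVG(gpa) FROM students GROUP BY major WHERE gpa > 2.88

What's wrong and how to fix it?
Bug: WHERE cannot follow GROUP BY

Fix: Place WHERE between FROM and GROUP BY

Corrected query:
SELECT major, AVG(gpa) FROM students WHERE gpa > 2.88 GROUP BY major

Result:
major   | AVG(gpa)
--------+---------
Art     | 3.5     
Biology | 3.28    
CS      | 3.31    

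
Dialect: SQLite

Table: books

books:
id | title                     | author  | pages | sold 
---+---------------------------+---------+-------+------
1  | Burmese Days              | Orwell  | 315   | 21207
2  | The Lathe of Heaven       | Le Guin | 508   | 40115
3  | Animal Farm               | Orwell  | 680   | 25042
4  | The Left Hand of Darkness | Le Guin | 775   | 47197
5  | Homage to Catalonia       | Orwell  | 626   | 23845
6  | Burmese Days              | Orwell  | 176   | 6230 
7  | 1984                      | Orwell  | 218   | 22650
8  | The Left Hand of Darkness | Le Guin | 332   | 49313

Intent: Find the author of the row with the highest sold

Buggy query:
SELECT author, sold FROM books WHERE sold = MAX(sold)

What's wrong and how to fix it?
Bug: WHERE is evaluated per row; an aggregate over the whole table isn't defined there

Fix: Use a subquery: WHERE sold = (SELECT MAX(sold) FROM books)

Corrected query:
SELECT author, sold FROM books WHERE sold = (SELECT MAX(sold) FROM books)

Result:
author  | sold 
--------+------
Le Guin | 49313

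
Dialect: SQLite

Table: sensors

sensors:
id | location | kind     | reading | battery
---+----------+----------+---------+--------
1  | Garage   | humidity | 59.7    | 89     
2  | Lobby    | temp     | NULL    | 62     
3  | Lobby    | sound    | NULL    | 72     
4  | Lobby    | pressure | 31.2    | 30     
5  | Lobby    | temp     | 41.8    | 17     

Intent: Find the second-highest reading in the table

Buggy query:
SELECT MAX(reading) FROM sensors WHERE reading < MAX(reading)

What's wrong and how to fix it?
Bug: The inner MAX is an aggregate inside WHERE, which is not allowed

Fix: Compute the overall MAX in a subquery, then take MAX of rows below it

Corrected query:
SELECT MAX(reading) FROM sensors WHERE reading < (SELECT MAX(reading) FROM sensors)

Result:
MAX(reading)
------------
41.8        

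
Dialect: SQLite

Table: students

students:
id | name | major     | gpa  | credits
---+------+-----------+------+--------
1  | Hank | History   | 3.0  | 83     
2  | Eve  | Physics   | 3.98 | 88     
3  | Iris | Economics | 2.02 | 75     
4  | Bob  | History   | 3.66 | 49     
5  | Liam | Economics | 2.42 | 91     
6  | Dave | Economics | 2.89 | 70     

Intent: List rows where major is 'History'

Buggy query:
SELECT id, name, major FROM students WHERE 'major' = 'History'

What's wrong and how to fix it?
Bug: 'major' in single quotes is a string literal, not the column; the comparison is literal-vs-literal and never true

Fix: Remove the quotes around the column name (or use double quotes for an identifier)

Corrected query:
SELECT id, name, major FROM students WHERE major = 'History'

Result:
id | name | major  
---+------+--------
1  | Hank | History
4  | Bob  | History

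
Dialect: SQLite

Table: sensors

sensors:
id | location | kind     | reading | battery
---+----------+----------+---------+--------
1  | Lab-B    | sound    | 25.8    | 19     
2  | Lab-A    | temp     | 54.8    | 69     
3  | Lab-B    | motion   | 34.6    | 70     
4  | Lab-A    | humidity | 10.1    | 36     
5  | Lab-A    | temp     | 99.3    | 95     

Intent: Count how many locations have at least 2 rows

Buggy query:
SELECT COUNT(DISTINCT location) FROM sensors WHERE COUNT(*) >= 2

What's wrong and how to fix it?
Bug: COUNT(*) cannot appear in WHERE; the per-group count doesn't exist yet

Fix: Use a subquery that GROUPs and filters with HAVING, then count its rows

Corrected query:
SELECT COUNT(*) FROM (SELECT location FROM sensors GROUP BY location HAVING COUNT(*) >= 2)

Result:
COUNT(*)
--------
2       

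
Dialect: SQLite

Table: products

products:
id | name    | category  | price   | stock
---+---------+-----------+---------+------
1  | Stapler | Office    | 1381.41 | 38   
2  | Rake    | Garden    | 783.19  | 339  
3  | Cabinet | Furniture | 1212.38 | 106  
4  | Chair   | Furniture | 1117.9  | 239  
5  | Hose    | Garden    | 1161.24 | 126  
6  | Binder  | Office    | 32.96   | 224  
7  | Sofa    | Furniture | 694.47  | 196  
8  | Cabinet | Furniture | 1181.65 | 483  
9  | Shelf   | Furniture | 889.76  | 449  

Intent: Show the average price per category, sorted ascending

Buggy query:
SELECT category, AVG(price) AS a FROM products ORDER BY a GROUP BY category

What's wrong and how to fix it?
Bug: GROUP BY must precede ORDER BY

Fix: Reorder: SELECT … FROM … GROUP BY … ORDER BY …

Corrected query:
SELECT category, AVG(price) AS a FROM products GROUP BY category ORDER BY a

Result:
category  | a       
----------+---------
Office    | 707.185 
Garden    | 972.215 
Furniture | 1019.232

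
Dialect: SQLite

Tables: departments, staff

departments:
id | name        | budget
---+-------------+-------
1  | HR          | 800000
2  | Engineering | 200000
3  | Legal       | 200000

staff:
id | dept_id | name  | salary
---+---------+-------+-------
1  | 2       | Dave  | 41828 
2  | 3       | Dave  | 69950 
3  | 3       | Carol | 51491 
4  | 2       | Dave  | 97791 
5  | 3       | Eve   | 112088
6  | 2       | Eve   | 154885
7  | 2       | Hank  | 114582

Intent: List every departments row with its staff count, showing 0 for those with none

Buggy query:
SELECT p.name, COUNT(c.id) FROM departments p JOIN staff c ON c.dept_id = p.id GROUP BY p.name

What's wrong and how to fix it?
Bug: INNER JOIN drops departments rows that have no matching staff rows

Fix: Use LEFT JOIN so parents without children still appear (COUNT(c.id) gives 0)

Corrected query:
SELECT p.name, COUNT(c.id) FROM departments p LEFT JOIN staff c ON c.dept_id = p.id GROUP BY p.name

Result:
name        | COUNT(c.id)
------------+------------
Engineering | 4          
HR          | 0          
Legal       | 3          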